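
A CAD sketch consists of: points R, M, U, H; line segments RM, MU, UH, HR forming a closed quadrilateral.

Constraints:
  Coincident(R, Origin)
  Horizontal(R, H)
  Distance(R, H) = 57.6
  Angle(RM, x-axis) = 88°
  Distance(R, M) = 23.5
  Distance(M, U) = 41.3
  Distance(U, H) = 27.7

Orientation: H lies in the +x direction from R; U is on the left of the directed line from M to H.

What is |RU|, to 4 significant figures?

47.97

Checks: |MU| = 41.30 ✓; |UH| = 27.70 ✓.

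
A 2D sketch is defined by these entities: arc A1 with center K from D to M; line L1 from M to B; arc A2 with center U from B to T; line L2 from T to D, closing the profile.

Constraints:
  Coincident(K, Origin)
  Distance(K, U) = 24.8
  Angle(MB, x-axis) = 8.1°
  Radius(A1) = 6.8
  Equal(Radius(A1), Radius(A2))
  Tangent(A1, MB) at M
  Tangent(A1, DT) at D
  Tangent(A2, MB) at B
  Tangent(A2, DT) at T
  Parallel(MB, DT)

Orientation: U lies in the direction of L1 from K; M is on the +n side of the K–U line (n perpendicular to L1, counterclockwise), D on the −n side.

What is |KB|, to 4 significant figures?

25.72

The slot axis is L1's direction at 8.1°, so u = (cos 8.1°, sin 8.1°) = (0.9900, 0.1409) and n = (−sin 8.1°, cos 8.1°) = (-0.1409, 0.9900). K is at the origin and U lies 24.8 along u from K, so U = 24.8·u = (24.55, 3.494). Tangency of A1 to both parallel lines with radius 6.8 puts M and D at K ± 6.8·n: M = (-0.9581, 6.732), D = (0.9581, -6.732). Equal radii place B and T the same way about U: B = U + 6.8·n = (23.59, 10.23), T = U − 6.8·n = (25.51, -3.238). Then |KB| = |B − K| = 25.72.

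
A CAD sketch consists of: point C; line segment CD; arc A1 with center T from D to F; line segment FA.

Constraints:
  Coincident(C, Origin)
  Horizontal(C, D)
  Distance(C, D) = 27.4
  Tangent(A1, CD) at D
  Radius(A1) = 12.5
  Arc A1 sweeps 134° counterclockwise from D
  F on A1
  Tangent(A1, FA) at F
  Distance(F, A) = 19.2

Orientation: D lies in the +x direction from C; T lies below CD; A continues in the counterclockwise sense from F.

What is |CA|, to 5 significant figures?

47.248

C is at the origin; CD is horizontal with |CD| = 27.4 and D on the +x side, so D = (27.400, 0.0000). A1 meets CD tangentially, so TD is at right angles to CD, so T = D + (0, -12.5) = (27.400, -12.500). On A1, D sits at bearing 90° from T; a 134° counterclockwise sweep puts F at bearing 224°, so F = T + 12.5·(cos 224°, sin 224°) = (18.408, -21.183). A1 meets FA tangentially, so TF is at right angles to FA, so FA runs along (−sin 224°, cos 224°); with |FA| = 19.2, A = (31.746, -34.995). Then |CA| = |A − C| = 47.248.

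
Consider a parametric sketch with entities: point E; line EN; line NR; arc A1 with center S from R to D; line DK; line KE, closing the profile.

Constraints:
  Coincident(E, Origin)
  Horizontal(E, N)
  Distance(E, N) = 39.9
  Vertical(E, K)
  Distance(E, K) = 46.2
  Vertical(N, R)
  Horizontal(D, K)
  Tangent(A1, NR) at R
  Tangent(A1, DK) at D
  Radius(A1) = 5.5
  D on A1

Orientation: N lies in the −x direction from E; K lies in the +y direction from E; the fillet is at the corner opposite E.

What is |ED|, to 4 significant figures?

57.60

E is at the origin; EN is horizontal with |EN| = 39.9 and N on the −x side, so N = (-39.90, 0.000). EK is vertical with |EK| = 46.2 and K on the +y side, so K = (0.000, 46.20). The virtual corner opposite E is at (-39.90, 46.20). The tangent condition forces SR to be normal to NR and tangency of A1 to DK means the radius SD is perpendicular to DK, with radius 5.5, so the center S sits 5.5 in from both sides at S = (-34.40, 40.70). That places the tangent points at R = (-39.90, 40.70) on NR and D = (-34.40, 46.20) on DK. Then |ED| = |D − E| = 57.60.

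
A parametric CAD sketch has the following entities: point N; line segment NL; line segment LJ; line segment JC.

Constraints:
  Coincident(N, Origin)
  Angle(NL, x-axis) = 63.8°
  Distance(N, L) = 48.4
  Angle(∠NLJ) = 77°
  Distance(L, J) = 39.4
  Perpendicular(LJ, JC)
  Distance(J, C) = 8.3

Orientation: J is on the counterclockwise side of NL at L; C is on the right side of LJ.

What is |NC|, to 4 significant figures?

62.36

N is at the origin; NL runs at 63.8° with length 48.4, so L = 48.4·(cos 63.8°, sin 63.8°) = (21.37, 43.43). ∠NLJ = 77.0°, so LJ runs at 63.8° + (180° − 77.0°) = 166.8° from the x-axis; with |LJ| = 39.4, J = L + 39.4·(cos 166.8°, sin 166.8°) = (-16.99, 52.42). The perpendicularity gives JC at right angles to LJ; with |JC| = 8.3 on the right of LJ, C = J + 8.3·(0.2284, 0.9736) = (-15.09, 60.51). Then |NC| = |C − N| = 62.36.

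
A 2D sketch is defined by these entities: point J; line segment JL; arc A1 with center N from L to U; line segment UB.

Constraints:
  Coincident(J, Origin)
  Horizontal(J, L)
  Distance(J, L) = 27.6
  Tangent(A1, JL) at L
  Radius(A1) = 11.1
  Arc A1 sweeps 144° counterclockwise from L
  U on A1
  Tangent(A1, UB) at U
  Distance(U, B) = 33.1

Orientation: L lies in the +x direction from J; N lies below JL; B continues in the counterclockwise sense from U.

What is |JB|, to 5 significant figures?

62.073

On A1, L sits at bearing 90° from N; a 144° counterclockwise sweep puts U at bearing 234°, so U = N + 11.1·(cos 234°, sin 234°) = (21.076, -20.080). A1 meets UB tangentially, so NU is at right angles to UB, so UB runs along (−sin 234°, cos 234°); with |UB| = 33.1, B = (47.854, -39.536). Then |JB| = |B − J| = 62.073.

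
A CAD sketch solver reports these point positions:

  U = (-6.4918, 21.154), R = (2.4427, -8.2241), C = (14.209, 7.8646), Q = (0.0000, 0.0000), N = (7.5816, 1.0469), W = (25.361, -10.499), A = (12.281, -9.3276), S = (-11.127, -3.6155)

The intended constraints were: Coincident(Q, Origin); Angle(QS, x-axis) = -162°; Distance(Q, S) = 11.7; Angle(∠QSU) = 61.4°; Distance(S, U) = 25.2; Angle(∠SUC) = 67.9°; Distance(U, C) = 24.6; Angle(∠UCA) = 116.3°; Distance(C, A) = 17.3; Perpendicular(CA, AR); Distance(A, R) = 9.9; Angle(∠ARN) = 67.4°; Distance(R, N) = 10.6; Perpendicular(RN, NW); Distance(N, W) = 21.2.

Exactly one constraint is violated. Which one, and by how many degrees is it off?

Perpendicular(RN, NW) — off by 4.00°.

Q = (0.00, 0.00) ✓; QS at -162.0° ✓; |QS| = 11.70 ✓; ∠QSU = 61.40° ✓; |SU| = 25.20 ✓; ∠SUC = 67.90° ✓; |UC| = 24.60 ✓; ∠UCA = 116.3° ✓; |CA| = 17.30 ✓; ∠(CA, AR) = 90.00° ✓; |AR| = 9.900 ✓; ∠ARN = 67.40° ✓; |RN| = 10.60 ✓; ∠(RN, NW) = 94.00° ✗; |NW| = 21.20 ✓.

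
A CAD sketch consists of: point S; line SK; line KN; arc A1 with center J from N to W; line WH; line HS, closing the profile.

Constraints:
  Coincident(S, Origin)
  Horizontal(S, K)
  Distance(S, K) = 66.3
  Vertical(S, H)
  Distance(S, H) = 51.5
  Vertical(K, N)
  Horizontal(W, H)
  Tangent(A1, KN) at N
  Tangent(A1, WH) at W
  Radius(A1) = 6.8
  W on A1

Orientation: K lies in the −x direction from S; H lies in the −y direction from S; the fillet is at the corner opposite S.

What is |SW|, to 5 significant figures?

78.692

S is at the origin; S and K share the same y with |SK| = 66.3 and K on the −x side, so K = (-66.300, 0.0000). S and H share the same x with |SH| = 51.5 and H on the −y side, so H = (0.0000, -51.500). The virtual corner opposite S is at (-66.300, -51.500). Since A1 is tangent to KN there, JN ⟂ KN and the tangent condition forces JW to be normal to WH, with radius 6.8, so the center J sits 6.8 in from both sides at J = (-59.500, -44.700). That places the tangent points at N = (-66.300, -44.700) on KN and W = (-59.500, -51.500) on WH. Then |SW| = |W − S| = 78.692.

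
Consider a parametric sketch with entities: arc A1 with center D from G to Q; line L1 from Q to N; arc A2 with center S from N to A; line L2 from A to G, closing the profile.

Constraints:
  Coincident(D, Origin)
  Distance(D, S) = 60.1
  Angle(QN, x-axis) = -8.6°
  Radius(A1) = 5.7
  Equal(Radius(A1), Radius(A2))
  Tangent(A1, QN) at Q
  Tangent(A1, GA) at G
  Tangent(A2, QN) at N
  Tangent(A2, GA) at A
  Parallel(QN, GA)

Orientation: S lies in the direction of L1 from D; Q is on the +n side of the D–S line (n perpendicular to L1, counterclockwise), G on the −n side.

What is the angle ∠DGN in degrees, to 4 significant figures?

79.26°

Tangency of A1 to both parallel lines with radius 5.7 puts Q and G at D ± 5.7·n: Q = (0.8524, 5.636), G = (-0.8524, -5.636). Equal radii place N and A the same way about S: N = S + 5.7·n = (60.28, -3.351), A = S − 5.7·n = (58.57, -14.62). Then cos ∠DGN = GD·GN / (|GD||GN|), giving 79.26°.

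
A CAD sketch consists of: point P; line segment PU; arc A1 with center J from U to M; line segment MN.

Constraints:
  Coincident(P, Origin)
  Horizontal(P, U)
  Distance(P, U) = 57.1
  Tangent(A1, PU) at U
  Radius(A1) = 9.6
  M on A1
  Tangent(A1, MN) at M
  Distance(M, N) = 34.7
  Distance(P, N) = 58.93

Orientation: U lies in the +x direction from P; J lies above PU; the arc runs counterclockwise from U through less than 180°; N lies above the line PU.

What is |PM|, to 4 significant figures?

66.25

Checks: |JM| = 9.600 ✓; ∠(JM, MN) = 90.00° ✓; |MN| = 34.70 ✓; |PN| = 58.93 ✓.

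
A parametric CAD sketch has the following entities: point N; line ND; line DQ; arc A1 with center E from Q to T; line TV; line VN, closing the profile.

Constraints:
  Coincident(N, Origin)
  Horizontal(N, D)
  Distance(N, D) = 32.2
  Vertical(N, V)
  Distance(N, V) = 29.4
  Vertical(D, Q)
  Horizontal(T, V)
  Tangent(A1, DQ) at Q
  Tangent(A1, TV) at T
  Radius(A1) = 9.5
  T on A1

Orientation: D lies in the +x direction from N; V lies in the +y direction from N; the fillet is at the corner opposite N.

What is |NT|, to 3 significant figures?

37.1

N is at the origin; ND is horizontal with |ND| = 32.2 and D on the +x side, so D = (32.2, 0.00). NV is vertical with |NV| = 29.4 and V on the +y side, so V = (0.00, 29.4). The virtual corner opposite N is at (32.2, 29.4). Since A1 is tangent to DQ there, EQ ⟂ DQ and A1 meets TV tangentially, so ET is at right angles to TV, with radius 9.5, so the center E sits 9.5 in from both sides at E = (22.7, 19.9). That places the tangent points at Q = (32.2, 19.9) on DQ and T = (22.7, 29.4) on TV. Then |NT| = |T − N| = 37.1.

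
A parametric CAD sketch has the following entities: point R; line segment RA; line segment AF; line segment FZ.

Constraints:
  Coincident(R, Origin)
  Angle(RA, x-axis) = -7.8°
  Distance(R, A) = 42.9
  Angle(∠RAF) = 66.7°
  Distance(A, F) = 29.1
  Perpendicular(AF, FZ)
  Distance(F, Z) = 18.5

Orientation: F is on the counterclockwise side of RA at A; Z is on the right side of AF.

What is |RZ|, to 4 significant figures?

59.16

R is at the origin; RA runs at -7.8° with length 42.9, so A = 42.9·(cos -7.8°, sin -7.8°) = (42.50, -5.822). ∠RAF = 66.7°, so AF runs at -7.8° + (180° − 66.7°) = 105.5° from the x-axis; with |AF| = 29.1, F = A + 29.1·(cos 105.5°, sin 105.5°) = (34.73, 22.22). AF is perpendicular to FZ; with |FZ| = 18.5 on the right of AF, Z = F + 18.5·(0.9636, 0.2672) = (52.55, 27.16). Then |RZ| = |Z − R| = 59.16.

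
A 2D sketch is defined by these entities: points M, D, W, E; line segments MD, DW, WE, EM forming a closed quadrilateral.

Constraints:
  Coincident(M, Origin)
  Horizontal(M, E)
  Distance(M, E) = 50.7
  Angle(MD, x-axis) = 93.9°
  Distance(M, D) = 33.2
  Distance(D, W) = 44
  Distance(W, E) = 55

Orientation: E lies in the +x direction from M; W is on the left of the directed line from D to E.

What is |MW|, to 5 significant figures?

64.760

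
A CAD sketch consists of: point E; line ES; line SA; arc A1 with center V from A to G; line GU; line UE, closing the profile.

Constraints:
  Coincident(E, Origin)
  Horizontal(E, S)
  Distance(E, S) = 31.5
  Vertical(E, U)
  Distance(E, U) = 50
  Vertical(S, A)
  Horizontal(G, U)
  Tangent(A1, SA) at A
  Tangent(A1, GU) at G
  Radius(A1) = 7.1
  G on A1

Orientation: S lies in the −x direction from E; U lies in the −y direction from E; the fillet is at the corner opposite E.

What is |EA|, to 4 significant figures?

53.22

E is at the origin; E and S share the same y with |ES| = 31.5 and S on the −x side, so S = (-31.50, 0.000). EU is vertical with |EU| = 50.0 and U on the −y side, so U = (0.000, -50.00). The virtual corner opposite E is at (-31.50, -50.00). Tangency of A1 to SA means the radius VA is perpendicular to SA and tangency of A1 to GU means the radius VG is perpendicular to GU, with radius 7.1, so the center V sits 7.1 in from both sides at V = (-24.40, -42.90). That places the tangent points at A = (-31.50, -42.90) on SA and G = (-24.40, -50.00) on GU. Then |EA| = |A − E| = 53.22.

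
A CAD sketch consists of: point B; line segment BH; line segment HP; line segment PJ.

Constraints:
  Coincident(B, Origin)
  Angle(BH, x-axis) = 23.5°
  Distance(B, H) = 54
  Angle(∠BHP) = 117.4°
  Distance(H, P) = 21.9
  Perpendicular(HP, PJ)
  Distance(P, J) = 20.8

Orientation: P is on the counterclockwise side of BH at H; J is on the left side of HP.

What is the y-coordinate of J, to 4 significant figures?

44.80

B is at the origin; BH runs at 23.5° with length 54.0, so H = 54.0·(cos 23.5°, sin 23.5°) = (49.52, 21.53). ∠BHP = 117.4°, so HP runs at 23.5° + (180° − 117.4°) = 86.10° from the x-axis; with |HP| = 21.9, P = H + 21.9·(cos 86.10°, sin 86.10°) = (51.01, 43.38). HP ⟂ PJ; with |PJ| = 20.8 on the left of HP, J = P + 20.8·(-0.9977, 0.06802) = (30.26, 44.80). So J.y = 44.80.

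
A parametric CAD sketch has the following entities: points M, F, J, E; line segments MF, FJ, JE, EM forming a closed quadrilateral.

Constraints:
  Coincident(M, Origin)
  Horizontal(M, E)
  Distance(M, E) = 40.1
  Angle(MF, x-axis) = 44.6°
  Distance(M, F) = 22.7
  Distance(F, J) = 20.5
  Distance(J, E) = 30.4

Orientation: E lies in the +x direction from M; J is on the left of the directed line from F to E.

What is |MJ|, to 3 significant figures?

43.2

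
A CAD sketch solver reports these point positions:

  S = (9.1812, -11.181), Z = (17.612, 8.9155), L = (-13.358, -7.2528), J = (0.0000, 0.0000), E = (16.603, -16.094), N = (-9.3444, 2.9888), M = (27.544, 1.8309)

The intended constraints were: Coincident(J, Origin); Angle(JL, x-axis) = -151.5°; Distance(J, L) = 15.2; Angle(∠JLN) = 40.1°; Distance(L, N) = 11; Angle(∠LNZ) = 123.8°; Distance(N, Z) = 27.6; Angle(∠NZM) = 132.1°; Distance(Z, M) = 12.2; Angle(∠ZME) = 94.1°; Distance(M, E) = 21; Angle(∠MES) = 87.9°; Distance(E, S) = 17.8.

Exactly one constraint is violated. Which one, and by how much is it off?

Distance(E, S) = 17.8 — off by 8.90.

J = (0.00, 0.00) ✓; JL at -151.5° ✓; |JL| = 15.20 ✓; ∠JLN = 40.10° ✓; |LN| = 11.00 ✓; ∠LNZ = 123.8° ✓; |NZ| = 27.60 ✓; ∠NZM = 132.1° ✓; |ZM| = 12.20 ✓; ∠ZME = 94.10° ✓; |ME| = 21.00 ✓; ∠MES = 87.90° ✓; |ES| = 8.901 ✗.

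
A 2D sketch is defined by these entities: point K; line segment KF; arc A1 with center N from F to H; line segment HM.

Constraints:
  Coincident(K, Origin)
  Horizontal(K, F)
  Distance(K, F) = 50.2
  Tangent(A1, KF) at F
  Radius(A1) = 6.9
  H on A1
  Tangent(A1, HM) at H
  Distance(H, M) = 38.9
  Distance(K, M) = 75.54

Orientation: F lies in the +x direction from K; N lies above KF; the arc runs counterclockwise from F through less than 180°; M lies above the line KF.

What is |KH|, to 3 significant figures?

57.4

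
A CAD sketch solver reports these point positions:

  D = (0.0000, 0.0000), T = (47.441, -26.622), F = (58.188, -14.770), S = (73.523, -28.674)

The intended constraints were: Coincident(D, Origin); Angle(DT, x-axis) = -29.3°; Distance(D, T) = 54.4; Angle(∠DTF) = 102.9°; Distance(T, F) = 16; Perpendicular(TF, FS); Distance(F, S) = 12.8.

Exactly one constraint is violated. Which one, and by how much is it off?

Distance(F, S) = 12.8 — off by 7.90.

D = (0.00, 0.00) ✓; DT at -29.30° ✓; |DT| = 54.40 ✓; ∠DTF = 102.9° ✓; |TF| = 16.00 ✓; ∠(TF, FS) = 90.00° ✓; |FS| = 20.70 ✗.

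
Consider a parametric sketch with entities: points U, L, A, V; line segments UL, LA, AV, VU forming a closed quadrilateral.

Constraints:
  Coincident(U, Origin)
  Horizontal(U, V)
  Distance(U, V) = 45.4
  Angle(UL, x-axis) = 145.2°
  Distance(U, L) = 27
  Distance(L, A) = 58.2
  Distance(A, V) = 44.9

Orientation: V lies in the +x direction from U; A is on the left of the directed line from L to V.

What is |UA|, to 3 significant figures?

51.4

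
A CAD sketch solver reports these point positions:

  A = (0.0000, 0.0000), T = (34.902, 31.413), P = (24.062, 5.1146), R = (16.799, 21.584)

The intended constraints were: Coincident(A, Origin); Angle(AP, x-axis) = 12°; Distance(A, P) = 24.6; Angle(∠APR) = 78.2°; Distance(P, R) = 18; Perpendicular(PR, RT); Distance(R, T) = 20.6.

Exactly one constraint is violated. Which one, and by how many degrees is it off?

Perpendicular(PR, RT) — off by 4.70°.

A = (0.00, 0.00) ✓; AP at 12.00° ✓; |AP| = 24.60 ✓; ∠APR = 78.20° ✓; |PR| = 18.00 ✓; ∠(PR, RT) = 85.30° ✗; |RT| = 20.60 ✓.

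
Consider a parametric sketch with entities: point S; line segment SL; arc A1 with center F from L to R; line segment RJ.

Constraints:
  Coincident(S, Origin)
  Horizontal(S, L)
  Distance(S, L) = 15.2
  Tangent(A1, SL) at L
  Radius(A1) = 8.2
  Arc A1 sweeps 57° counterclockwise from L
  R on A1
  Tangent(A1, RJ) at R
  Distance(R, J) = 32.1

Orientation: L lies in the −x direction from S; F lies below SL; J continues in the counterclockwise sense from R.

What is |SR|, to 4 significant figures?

22.39

S is at the origin; SL is horizontal with |SL| = 15.2 and L on the −x side, so L = (-15.20, 0.000). Tangency of A1 to SL means the radius FL is perpendicular to SL, so F = L + (0, -8.2) = (-15.20, -8.200). On A1, L sits at bearing 90° from F; a 57° counterclockwise sweep puts R at bearing 147°, so R = F + 8.2·(cos 147°, sin 147°) = (-22.08, -3.734). Then |SR| = |R − S| = 22.39.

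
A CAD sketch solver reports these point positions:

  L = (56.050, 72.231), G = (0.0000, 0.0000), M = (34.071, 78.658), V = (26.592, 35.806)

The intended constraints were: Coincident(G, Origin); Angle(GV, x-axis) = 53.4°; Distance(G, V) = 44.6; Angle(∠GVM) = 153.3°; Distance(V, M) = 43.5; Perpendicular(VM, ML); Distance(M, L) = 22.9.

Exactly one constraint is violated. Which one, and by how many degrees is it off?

Perpendicular(VM, ML) — off by 6.40°.

G = (0.00, 0.00) ✓; GV at 53.40° ✓; |GV| = 44.60 ✓; ∠GVM = 153.3° ✓; |VM| = 43.50 ✓; ∠(VM, ML) = 96.40° ✗; |ML| = 22.90 ✓.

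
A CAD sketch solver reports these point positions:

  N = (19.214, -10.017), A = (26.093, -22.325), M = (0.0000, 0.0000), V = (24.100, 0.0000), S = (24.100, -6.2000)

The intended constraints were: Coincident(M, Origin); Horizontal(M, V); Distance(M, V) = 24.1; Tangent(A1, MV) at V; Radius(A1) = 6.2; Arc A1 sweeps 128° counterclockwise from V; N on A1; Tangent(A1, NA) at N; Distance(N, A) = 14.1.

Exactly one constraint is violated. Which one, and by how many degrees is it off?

Tangent(A1, NA) at N — off by 8.80°.

M = (0.00, 0.00) ✓; M.y = 0.00, V.y = 0.00 ✓; |MV| = 24.10 ✓; ∠(SV, VM) = 90.00° ✓; |SV| = 6.200 ✓; bearing(S→N) − bearing(S→V) = 128.0° ✓; |SN| = 6.200 ✓; ∠(SN, NA) = 98.80° ✗; |NA| = 14.10 ✓.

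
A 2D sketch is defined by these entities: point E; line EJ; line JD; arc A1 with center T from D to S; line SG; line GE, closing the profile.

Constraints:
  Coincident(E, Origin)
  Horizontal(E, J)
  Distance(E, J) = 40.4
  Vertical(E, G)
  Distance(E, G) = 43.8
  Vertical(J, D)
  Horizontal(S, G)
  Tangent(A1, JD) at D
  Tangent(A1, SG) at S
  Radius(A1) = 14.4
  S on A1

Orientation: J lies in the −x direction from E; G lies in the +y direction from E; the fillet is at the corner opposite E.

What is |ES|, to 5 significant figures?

50.936

E is at the origin; E and J share the same y with |EJ| = 40.4 and J on the −x side, so J = (-40.400, 0.0000). E and G share the same x with |EG| = 43.8 and G on the +y side, so G = (0.0000, 43.800). The virtual corner opposite E is at (-40.400, 43.800). The tangent condition forces TD to be normal to JD and since A1 is tangent to SG there, TS ⟂ SG, with radius 14.4, so the center T sits 14.4 in from both sides at T = (-26.000, 29.400). That places the tangent points at D = (-40.400, 29.400) on JD and S = (-26.000, 43.800) on SG. Then |ES| = |S − E| = 50.936.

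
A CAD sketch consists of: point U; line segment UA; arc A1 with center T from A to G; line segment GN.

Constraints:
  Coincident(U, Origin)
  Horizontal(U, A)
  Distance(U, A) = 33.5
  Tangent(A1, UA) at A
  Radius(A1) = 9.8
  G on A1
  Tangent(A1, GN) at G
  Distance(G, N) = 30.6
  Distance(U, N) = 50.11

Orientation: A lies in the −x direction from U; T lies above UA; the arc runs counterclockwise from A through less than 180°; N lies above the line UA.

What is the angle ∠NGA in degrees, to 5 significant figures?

130.94°

Checks: |TG| = 9.800 ✓; ∠(TG, GN) = 90.00° ✓; |GN| = 30.60 ✓; |UN| = 50.11 ✓.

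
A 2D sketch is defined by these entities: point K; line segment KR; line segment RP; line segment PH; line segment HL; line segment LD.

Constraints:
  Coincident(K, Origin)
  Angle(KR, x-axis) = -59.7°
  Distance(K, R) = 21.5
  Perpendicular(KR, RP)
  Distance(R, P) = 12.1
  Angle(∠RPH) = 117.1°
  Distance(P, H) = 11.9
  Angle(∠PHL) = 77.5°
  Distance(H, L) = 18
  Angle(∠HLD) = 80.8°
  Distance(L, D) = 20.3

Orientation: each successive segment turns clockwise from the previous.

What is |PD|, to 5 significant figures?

14.807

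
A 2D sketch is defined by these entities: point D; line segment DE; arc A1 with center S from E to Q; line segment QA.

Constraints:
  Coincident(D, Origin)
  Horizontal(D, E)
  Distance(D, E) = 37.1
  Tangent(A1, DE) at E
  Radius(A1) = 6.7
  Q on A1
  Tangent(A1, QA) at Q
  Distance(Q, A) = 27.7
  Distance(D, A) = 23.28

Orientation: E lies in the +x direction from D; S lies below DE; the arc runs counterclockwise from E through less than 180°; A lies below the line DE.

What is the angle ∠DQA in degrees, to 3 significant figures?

44.4°

D is at the origin; DE is horizontal with |DE| = 37.1 and E on the +x side, so E = (37.1, 0.00). Since A1 is tangent to DE there, SE ⟂ DE, so S = E + (0, -6.7) = (37.1, -6.70). Since SQ ⟂ QA (tangency), |SA| = √(6.7² + 27.7²) = 28.5 regardless of where Q sits on A1. So A lies on both circle(D, 23.28) and circle(S, 28.5); the below-DE intersection is A = (11.9, -20.0). Q is the foot of the tangent from A: Q = (32.7, -1.68).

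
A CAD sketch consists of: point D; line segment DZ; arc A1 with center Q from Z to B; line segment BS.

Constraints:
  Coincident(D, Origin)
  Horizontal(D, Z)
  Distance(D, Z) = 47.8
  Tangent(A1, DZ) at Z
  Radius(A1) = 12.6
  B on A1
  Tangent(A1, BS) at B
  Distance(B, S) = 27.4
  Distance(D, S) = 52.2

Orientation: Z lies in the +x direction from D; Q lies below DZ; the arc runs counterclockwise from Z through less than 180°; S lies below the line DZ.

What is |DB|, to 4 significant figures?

37.23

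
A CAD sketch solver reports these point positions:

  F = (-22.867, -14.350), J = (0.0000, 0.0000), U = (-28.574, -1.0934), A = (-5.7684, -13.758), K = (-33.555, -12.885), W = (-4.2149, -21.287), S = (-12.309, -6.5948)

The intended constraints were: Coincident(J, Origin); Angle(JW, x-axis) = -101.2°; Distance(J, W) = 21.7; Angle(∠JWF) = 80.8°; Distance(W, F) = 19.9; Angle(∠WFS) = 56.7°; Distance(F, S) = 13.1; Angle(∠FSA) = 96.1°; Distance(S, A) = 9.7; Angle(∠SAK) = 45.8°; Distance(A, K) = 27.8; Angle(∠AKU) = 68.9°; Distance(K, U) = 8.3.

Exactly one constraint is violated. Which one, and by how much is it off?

Distance(K, U) = 8.3 — off by 4.50.

J = (0.00, 0.00) ✓; JW at -101.2° ✓; |JW| = 21.70 ✓; ∠JWF = 80.80° ✓; |WF| = 19.90 ✓; ∠WFS = 56.70° ✓; |FS| = 13.10 ✓; ∠FSA = 96.10° ✓; |SA| = 9.700 ✓; ∠SAK = 45.80° ✓; |AK| = 27.80 ✓; ∠AKU = 68.90° ✓; |KU| = 12.80 ✗.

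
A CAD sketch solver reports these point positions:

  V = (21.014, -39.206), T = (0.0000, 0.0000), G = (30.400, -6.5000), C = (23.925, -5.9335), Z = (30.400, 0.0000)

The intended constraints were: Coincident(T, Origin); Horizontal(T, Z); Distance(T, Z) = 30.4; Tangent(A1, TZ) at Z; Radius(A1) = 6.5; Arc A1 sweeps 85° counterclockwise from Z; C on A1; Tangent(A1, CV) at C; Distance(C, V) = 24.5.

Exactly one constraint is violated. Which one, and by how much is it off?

Distance(C, V) = 24.5 — off by 8.90.

T = (0.00, 0.00) ✓; T.y = 0.00, Z.y = 0.00 ✓; |TZ| = 30.40 ✓; ∠(GZ, ZT) = 90.00° ✓; |GZ| = 6.500 ✓; bearing(G→C) − bearing(G→Z) = 85.00° ✓; |GC| = 6.500 ✓; ∠(GC, CV) = 90.00° ✓; |CV| = 33.40 ✗.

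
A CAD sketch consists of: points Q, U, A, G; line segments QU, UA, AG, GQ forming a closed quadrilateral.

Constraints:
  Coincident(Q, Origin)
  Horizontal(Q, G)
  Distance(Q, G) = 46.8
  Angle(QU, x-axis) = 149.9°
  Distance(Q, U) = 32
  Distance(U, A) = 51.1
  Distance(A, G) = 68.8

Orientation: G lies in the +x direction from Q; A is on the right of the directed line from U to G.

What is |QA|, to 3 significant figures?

35.7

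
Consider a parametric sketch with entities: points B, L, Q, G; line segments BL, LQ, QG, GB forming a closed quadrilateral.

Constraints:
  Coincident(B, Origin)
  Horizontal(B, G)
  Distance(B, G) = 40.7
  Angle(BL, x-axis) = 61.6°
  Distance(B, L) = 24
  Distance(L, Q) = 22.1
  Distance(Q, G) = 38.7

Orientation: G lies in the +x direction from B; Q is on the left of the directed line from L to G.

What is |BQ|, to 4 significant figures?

45.53

B is at the origin; BG is horizontal with |BG| = 40.7 and G in +x, so G = (40.7, 0). BL runs at 61.6° with |BL| = 24.0, so L = (11.41, 21.11). Q is determined by |LQ| = 22.1 and |QG| = 38.7 together: it lies at the intersection of circle(L, 22.1) and circle(G, 38.7). With |LG| = 36.10, the foot of the radical line on LG is 4.072 from L and the perpendicular offset is √(22.1² − 4.072²) = 21.72. Taking the left-of-LG solution: Q = (27.42, 36.35).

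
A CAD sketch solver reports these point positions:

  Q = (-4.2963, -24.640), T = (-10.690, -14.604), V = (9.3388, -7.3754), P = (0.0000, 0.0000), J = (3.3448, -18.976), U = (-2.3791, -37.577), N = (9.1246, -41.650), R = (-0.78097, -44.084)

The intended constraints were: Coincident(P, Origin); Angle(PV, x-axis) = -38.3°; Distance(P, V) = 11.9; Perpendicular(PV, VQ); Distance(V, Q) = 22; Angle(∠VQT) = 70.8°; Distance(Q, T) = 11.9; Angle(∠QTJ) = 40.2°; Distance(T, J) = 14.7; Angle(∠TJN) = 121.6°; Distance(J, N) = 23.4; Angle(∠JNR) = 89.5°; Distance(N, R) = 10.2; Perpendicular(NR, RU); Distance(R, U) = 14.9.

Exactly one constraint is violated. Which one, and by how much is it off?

Distance(R, U) = 14.9 — off by 8.20.

P = (0.00, 0.00) ✓; PV at -38.30° ✓; |PV| = 11.90 ✓; ∠(PV, VQ) = 90.00° ✓; |VQ| = 22.00 ✓; ∠VQT = 70.80° ✓; |QT| = 11.90 ✓; ∠QTJ = 40.20° ✓; |TJ| = 14.70 ✓; ∠TJN = 121.6° ✓; |JN| = 23.40 ✓; ∠JNR = 89.50° ✓; |NR| = 10.20 ✓; ∠(NR, RU) = 90.01° ✓; |RU| = 6.700 ✗.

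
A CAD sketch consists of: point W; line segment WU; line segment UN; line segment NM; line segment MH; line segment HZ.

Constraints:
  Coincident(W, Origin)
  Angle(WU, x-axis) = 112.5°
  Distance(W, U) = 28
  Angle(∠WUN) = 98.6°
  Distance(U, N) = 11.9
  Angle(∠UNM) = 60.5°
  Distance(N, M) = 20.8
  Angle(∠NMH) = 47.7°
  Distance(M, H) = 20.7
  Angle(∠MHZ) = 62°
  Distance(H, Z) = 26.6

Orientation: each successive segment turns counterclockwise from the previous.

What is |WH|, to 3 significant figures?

29.3

W is at the origin; WU runs at 112.5° with length 28.0, so U = (-10.7, 25.9). ∠WUN = 98.6° gives UN at -166° from the x-axis; with |UN| = 11.9, N = (-22.3, 23.0). ∠UNM = 60.5° gives NM at -46.6° from the x-axis; with |NM| = 20.8, M = (-7.98, 7.90). ∠NMH = 47.7° gives MH at 85.7° from the x-axis; with |MH| = 20.7, H = (-6.42, 28.5). Then |WH| = |H − W| = 29.3.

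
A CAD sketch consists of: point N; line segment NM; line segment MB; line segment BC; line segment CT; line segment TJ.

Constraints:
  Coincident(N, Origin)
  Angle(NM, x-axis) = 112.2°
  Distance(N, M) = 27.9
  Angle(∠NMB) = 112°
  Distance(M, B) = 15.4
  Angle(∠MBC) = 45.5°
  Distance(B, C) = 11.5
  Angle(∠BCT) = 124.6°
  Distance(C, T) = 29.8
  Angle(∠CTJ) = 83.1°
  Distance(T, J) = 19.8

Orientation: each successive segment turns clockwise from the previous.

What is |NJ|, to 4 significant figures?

42.15

N is at the origin; NM runs at 112.2° with length 27.9, so M = (-10.54, 25.83). ∠NMB = 112.0° gives MB at 44.20° from the x-axis; with |MB| = 15.4, B = (0.4987, 36.57). ∠MBC = 45.5° gives BC at -90.30° from the x-axis; with |BC| = 11.5, C = (0.4385, 25.07). ∠BCT = 124.6° gives CT at -145.7° from the x-axis; with |CT| = 29.8, T = (-24.18, 8.275). ∠CTJ = 83.1° gives TJ at 117.4° from the x-axis; with |TJ| = 19.8, J = (-33.29, 25.85). Then |NJ| = |J − N| = 42.15.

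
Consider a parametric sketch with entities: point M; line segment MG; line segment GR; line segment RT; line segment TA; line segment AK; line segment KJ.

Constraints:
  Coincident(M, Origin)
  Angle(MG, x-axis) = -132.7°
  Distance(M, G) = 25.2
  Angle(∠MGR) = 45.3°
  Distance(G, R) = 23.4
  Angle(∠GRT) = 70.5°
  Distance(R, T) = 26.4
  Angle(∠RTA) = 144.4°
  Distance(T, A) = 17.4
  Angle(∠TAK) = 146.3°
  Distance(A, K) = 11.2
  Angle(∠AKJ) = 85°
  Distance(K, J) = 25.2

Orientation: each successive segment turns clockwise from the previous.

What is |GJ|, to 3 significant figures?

13.5

M is at the origin; MG runs at -132.7° with length 25.2, so G = (-17.1, -18.5). ∠MGR = 45.3° gives GR at 92.6° from the x-axis; with |GR| = 23.4, R = (-18.2, 4.86). ∠GRT = 70.5° gives RT at -16.9° from the x-axis; with |RT| = 26.4, T = (7.11, -2.82). ∠RTA = 144.4° gives TA at -52.5° from the x-axis; with |TA| = 17.4, A = (17.7, -16.6). ∠TAK = 146.3° gives AK at -86.2° from the x-axis; with |AK| = 11.2, K = (18.4, -27.8). ∠AKJ = 85.0° gives KJ at 179° from the x-axis; with |KJ| = 25.2, J = (-6.75, -27.3). Then |GJ| = |J − G| = 13.5.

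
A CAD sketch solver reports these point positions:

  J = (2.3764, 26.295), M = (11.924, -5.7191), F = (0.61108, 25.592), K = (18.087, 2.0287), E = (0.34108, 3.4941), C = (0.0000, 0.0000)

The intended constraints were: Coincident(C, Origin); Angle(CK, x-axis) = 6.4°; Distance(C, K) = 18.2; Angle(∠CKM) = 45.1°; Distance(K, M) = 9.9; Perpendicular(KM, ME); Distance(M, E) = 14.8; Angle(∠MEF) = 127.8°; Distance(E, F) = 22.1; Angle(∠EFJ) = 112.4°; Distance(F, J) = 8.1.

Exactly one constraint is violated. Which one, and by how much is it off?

Distance(F, J) = 8.1 — off by 6.20.

C = (0.00, 0.00) ✓; CK at 6.400° ✓; |CK| = 18.20 ✓; ∠CKM = 45.10° ✓; |KM| = 9.900 ✓; ∠(KM, ME) = 90.00° ✓; |ME| = 14.80 ✓; ∠MEF = 127.8° ✓; |EF| = 22.10 ✓; ∠EFJ = 112.4° ✓; |FJ| = 1.900 ✗.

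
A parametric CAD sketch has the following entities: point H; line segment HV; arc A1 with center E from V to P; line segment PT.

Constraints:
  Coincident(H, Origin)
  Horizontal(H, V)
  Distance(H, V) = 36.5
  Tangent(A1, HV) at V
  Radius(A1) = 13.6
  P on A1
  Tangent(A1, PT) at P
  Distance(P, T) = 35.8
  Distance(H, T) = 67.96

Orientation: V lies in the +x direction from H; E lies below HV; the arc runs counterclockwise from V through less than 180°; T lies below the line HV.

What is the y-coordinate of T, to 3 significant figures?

-50.9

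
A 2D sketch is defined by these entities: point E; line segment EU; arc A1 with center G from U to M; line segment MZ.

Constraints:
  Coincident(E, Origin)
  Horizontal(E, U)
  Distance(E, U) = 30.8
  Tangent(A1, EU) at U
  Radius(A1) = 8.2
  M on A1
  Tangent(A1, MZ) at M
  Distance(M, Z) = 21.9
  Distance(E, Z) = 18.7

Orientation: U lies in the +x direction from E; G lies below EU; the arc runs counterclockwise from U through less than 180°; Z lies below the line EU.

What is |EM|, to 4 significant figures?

25.48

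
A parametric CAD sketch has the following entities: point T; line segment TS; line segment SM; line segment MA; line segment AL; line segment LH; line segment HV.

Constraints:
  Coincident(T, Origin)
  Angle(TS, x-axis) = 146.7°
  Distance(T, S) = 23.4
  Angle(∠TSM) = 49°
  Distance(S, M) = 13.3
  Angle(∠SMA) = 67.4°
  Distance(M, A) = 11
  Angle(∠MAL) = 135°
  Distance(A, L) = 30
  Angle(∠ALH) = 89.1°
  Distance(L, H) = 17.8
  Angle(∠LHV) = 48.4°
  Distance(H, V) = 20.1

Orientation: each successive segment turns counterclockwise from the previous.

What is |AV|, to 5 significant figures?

15.487

∠ALH = 89.1° gives LH at 166.20° from the x-axis; with |LH| = 17.8, H = (-17.952, 38.481). ∠LHV = 48.4° gives HV at -62.200° from the x-axis; with |HV| = 20.1, V = (-8.5776, 20.701). Then |AV| = |V − A| = 15.487.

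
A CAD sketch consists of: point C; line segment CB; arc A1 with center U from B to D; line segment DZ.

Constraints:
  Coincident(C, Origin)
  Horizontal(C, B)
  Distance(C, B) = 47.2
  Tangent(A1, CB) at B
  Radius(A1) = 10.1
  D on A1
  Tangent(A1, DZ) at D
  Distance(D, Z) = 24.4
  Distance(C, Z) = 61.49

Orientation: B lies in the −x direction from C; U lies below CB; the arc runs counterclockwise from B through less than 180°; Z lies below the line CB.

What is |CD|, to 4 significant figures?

58.33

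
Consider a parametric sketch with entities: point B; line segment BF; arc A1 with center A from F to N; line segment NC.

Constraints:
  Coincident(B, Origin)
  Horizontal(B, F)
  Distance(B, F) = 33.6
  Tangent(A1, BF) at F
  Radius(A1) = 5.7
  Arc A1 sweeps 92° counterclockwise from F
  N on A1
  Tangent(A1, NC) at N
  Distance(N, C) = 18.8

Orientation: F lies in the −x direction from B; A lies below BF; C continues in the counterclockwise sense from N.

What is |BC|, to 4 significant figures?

45.85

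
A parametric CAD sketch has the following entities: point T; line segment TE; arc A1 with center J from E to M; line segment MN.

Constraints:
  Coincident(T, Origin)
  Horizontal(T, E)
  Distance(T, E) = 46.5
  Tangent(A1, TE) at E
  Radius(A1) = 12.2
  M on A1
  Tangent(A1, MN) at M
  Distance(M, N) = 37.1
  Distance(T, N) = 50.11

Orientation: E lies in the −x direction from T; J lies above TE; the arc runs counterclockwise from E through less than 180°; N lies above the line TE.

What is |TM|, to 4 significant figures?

35.89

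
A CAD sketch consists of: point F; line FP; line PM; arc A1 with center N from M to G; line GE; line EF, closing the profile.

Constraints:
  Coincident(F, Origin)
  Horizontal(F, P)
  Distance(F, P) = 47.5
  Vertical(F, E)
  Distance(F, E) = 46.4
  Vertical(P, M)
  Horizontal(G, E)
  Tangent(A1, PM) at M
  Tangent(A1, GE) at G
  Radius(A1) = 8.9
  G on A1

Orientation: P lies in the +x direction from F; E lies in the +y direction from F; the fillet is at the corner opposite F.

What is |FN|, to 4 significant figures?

53.82

F is at the origin; FP is horizontal with |FP| = 47.5 and P on the +x side, so P = (47.50, 0.000). F and E share the same x with |FE| = 46.4 and E on the +y side, so E = (0.000, 46.40). The virtual corner opposite F is at (47.50, 46.40). Tangency of A1 to PM means the radius NM is perpendicular to PM and the tangent condition forces NG to be normal to GE, with radius 8.9, so the center N sits 8.9 in from both sides at N = (38.60, 37.50). Then |FN| = |N − F| = 53.82.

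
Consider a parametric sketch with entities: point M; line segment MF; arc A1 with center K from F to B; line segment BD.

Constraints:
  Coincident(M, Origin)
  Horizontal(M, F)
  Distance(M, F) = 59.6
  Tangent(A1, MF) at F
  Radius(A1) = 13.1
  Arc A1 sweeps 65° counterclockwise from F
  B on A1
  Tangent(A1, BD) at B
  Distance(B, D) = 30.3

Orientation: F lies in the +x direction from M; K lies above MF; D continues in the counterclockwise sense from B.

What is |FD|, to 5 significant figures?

42.846

On A1, F sits at bearing -90° from K; a 65° counterclockwise sweep puts B at bearing -25°, so B = K + 13.1·(cos -25°, sin -25°) = (71.473, 7.5637). Tangency of A1 to BD means the radius KB is perpendicular to BD, so BD runs along (−sin -25°, cos -25°); with |BD| = 30.3, D = (84.278, 35.025). Then |FD| = |D − F| = 42.846.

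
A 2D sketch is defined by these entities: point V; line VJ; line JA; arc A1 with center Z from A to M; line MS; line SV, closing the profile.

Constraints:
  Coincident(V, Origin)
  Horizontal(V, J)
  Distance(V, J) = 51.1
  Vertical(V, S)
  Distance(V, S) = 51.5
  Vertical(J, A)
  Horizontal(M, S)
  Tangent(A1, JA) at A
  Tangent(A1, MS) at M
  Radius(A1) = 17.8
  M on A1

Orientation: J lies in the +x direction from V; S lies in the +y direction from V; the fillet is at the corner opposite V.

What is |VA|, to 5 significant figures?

61.212

V is at the origin; VJ is horizontal with |VJ| = 51.1 and J on the +x side, so J = (51.100, 0.0000). V and S share the same x with |VS| = 51.5 and S on the +y side, so S = (0.0000, 51.500). The virtual corner opposite V is at (51.100, 51.500). The tangent condition forces ZA to be normal to JA and the tangent condition forces ZM to be normal to MS, with radius 17.8, so the center Z sits 17.8 in from both sides at Z = (33.300, 33.700). That places the tangent points at A = (51.100, 33.700) on JA and M = (33.300, 51.500) on MS. Then |VA| = |A − V| = 61.212.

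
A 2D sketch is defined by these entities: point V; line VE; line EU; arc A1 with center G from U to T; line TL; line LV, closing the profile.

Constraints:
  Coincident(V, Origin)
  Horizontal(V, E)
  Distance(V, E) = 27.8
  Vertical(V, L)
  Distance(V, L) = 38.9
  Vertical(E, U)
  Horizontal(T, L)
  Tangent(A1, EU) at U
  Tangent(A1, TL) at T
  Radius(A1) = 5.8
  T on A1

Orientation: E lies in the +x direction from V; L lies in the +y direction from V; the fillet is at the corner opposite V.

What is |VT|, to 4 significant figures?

44.69

V is at the origin; VE is horizontal with |VE| = 27.8 and E on the +x side, so E = (27.80, 0.000). V and L share the same x with |VL| = 38.9 and L on the +y side, so L = (0.000, 38.90). The virtual corner opposite V is at (27.80, 38.90). Since A1 is tangent to EU there, GU ⟂ EU and since A1 is tangent to TL there, GT ⟂ TL, with radius 5.8, so the center G sits 5.8 in from both sides at G = (22.00, 33.10). That places the tangent points at U = (27.80, 33.10) on EU and T = (22.00, 38.90) on TL. Then |VT| = |T − V| = 44.69.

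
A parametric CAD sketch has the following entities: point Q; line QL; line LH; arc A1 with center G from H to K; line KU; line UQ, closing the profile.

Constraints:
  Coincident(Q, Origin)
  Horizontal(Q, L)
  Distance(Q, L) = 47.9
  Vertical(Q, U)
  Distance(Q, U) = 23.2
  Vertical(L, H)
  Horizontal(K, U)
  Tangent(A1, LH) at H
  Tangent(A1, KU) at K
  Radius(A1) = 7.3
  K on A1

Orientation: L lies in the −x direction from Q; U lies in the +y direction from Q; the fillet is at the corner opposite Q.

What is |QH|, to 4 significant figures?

50.47

Q is at the origin; Q and L share the same y with |QL| = 47.9 and L on the −x side, so L = (-47.90, 0.000). Q and U share the same x with |QU| = 23.2 and U on the +y side, so U = (0.000, 23.20). The virtual corner opposite Q is at (-47.90, 23.20). Tangency of A1 to LH means the radius GH is perpendicular to LH and A1 meets KU tangentially, so GK is at right angles to KU, with radius 7.3, so the center G sits 7.3 in from both sides at G = (-40.60, 15.90). That places the tangent points at H = (-47.90, 15.90) on LH and K = (-40.60, 23.20) on KU. Then |QH| = |H − Q| = 50.47.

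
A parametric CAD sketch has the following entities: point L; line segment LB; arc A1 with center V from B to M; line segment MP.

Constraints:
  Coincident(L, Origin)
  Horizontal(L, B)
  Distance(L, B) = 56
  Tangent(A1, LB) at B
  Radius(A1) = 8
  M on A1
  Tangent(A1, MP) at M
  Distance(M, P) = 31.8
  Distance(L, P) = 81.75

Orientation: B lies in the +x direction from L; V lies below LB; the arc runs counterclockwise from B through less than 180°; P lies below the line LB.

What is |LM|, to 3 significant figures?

52.3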